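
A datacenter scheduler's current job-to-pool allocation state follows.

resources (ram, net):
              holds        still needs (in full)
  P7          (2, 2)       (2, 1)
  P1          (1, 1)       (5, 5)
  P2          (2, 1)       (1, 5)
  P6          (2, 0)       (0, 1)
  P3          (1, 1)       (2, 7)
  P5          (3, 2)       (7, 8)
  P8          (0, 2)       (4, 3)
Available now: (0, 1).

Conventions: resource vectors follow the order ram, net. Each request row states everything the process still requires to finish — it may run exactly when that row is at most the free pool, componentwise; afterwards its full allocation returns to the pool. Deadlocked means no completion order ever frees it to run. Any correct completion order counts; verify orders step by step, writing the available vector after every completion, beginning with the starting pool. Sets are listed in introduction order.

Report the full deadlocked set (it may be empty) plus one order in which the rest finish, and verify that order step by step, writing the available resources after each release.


Nothing here is deadlocked.
Key observation: P6 leads a chain of completions in which each release enables another process.
The rest can finish in the order P6, P7, P8, P2, P1, P3, P5. Walking it through:
  pool = (0, 1)
  run P6 (needs (0, 1), free (0, 1)); after release of (2, 0) the pool is (2, 1)
  run P7 (needs (2, 1), free (2, 1)); after release of (2, 2) the pool is (4, 3)
  run P8 (needs (4, 3), free (4, 3)); after release of (0, 2) the pool is (4, 5)
  run P2 (needs (1, 5), free (4, 5)); after release of (2, 1) the pool is (6, 6)
  run P1 (needs (5, 5), free (6, 6)); after release of (1, 1) the pool is (7, 7)
  run P3 (needs (2, 7), free (7, 7)); after release of (1, 1) the pool is (8, 8)
  run P5 (needs (7, 8), free (8, 8)); after release of (3, 2) the pool is (11, 10)


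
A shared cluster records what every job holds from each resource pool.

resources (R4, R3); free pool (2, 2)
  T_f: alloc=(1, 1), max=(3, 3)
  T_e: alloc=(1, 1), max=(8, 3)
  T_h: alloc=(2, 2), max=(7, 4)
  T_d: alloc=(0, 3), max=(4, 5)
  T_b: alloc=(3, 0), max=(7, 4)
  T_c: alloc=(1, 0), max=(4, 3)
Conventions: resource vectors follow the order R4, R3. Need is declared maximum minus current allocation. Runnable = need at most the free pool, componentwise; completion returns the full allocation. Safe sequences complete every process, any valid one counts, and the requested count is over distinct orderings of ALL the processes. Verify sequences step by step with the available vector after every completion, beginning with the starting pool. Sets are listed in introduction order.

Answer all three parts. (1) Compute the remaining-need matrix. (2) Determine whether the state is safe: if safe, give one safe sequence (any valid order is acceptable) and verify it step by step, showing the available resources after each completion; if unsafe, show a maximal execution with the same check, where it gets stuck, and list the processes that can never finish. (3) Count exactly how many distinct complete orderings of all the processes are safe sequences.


(1) Need matrix, components ordered R4, R3:
  T_f: (2, 2)
  T_e: (7, 2)
  T_h: (5, 2)
  T_d: (4, 2)
  T_b: (4, 4)
  T_c: (3, 3)
(2) SAFE — a valid safe sequence is T_f, T_c, T_d, T_b, T_h, T_e.
Key observation: the first exact fit in this order is T_f — it needs (2, 2) with (2, 2) free, meeting a requested resource to the last unit.
Check, step by step:
  pool = (2, 2)
  T_f needs (2, 2) <= (2, 2) -> finishes; pool += (1, 1) = (3, 3)
  T_c needs (3, 3) <= (3, 3) -> finishes; pool += (1, 0) = (4, 3)
  T_d needs (4, 2) <= (4, 3) -> finishes; pool += (0, 3) = (4, 6)
  T_b needs (4, 4) <= (4, 6) -> finishes; pool += (3, 0) = (7, 6)
  T_h needs (5, 2) <= (7, 6) -> finishes; pool += (2, 2) = (9, 8)
  T_e needs (7, 2) <= (9, 8) -> finishes; pool += (1, 1) = (10, 9)
(3) The exact count: 2 of the possible complete orderings are safe sequences.


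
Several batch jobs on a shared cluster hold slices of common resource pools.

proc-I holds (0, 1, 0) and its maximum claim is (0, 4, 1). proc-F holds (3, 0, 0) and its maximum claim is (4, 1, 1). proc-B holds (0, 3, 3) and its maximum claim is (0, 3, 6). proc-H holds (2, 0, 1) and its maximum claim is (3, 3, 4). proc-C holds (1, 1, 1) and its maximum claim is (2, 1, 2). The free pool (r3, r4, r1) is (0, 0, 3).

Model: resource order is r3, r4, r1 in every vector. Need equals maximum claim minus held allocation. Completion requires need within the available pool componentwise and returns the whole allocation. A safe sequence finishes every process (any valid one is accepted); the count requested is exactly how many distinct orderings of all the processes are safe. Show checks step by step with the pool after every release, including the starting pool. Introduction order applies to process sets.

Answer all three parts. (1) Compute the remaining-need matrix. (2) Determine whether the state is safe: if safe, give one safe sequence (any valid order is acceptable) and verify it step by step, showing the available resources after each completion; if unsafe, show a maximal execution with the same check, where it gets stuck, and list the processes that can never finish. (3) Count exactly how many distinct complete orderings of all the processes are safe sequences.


(1) Remaining need (order r3, r4, r1):
  proc-I: (0, 3, 1)
  proc-F: (1, 1, 1)
  proc-B: (0, 0, 3)
  proc-H: (1, 3, 3)
  proc-C: (1, 0, 1)
(2) The state is UNSAFE.
Key observation: r3 is the bottleneck — with proc-B, proc-I done the pool holds (0, 4, 6), short of every remaining need.
Going as far as possible: proc-B, proc-I; after that, nothing fits. Step-by-step check:
  pool = (0, 0, 3)
  proc-B: need (0, 0, 3) fits (0, 0, 3); releases (0, 3, 3), pool now (0, 3, 6)
  proc-I: need (0, 3, 1) fits (0, 3, 6); releases (0, 1, 0), pool now (0, 4, 6)
  proc-F cannot run: need (1, 1, 1) vs free (0, 4, 6) (insufficient r3)
  proc-H cannot run: need (1, 3, 3) vs free (0, 4, 6) (insufficient r3)
  proc-C cannot run: need (1, 0, 1) vs free (0, 4, 6) (insufficient r3)
Never able to finish: proc-F, proc-H and proc-C.
(3) The exact count: 0 of the possible complete orderings are safe sequences.


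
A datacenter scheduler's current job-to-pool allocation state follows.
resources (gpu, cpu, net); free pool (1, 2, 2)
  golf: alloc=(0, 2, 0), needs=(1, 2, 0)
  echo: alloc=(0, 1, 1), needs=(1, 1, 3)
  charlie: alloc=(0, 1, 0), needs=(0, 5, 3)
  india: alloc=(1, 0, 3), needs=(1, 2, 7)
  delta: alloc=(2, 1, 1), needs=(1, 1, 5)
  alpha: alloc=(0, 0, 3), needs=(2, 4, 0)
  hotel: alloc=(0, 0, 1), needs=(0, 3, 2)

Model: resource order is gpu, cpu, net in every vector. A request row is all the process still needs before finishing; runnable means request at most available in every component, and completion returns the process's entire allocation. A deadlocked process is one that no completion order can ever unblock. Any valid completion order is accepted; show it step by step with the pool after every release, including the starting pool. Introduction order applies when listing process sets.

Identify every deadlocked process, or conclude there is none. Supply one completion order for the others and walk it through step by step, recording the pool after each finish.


Deadlocked: india, delta and alpha.
Key observation: after golf, hotel, echo, charlie the pool peaks at (1, 6, 4), and each blocked process is short somewhere: india on net; delta on net; alpha on gpu.
One completion order for the rest: golf, hotel, echo, charlie. Verifying each step:
  pool = (1, 2, 2)
  golf: need (1, 2, 0) fits (1, 2, 2); releases (0, 2, 0), pool now (1, 4, 2)
  hotel: need (0, 3, 2) fits (1, 4, 2); releases (0, 0, 1), pool now (1, 4, 3)
  echo: need (1, 1, 3) fits (1, 4, 3); releases (0, 1, 1), pool now (1, 5, 4)
  charlie: need (0, 5, 3) fits (1, 5, 4); releases (0, 1, 0), pool now (1, 6, 4)
None of the blocked processes ever fits:
  india still needs (1, 2, 7) but only (1, 6, 4) is free — short on net
  delta still needs (1, 1, 5) but only (1, 6, 4) is free — short on net
  alpha still needs (2, 4, 0) but only (1, 6, 4) is free — short on gpu


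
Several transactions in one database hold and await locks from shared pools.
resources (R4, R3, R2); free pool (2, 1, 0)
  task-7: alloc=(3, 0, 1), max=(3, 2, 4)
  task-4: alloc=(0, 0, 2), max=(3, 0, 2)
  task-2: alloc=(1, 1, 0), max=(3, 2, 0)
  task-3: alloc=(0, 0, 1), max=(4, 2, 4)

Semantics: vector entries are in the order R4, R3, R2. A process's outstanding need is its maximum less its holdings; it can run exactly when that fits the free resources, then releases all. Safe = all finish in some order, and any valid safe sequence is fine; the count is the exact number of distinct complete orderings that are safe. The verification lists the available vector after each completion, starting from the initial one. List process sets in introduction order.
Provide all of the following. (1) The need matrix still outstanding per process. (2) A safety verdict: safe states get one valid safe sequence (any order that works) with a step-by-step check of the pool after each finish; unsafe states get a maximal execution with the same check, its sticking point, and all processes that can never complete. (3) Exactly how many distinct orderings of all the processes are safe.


(1) Need matrix, components ordered R4, R3, R2:
  task-7: (0, 2, 3)
  task-4: (3, 0, 0)
  task-2: (2, 1, 0)
  task-3: (4, 2, 3)
(2) UNSAFE.
Key observation: task-2, task-4 can finish, but then (3, 2, 2) is all there is, and the blocked group's R2 demands exceed it.
Going as far as possible: task-2, task-4; after that, nothing fits. Verifying each step:
  pool = (2, 1, 0)
  run task-2 (needs (2, 1, 0), free (2, 1, 0)); after release of (1, 1, 0) the pool is (3, 2, 0)
  run task-4 (needs (3, 0, 0), free (3, 2, 0)); after release of (0, 0, 2) the pool is (3, 2, 2)
  blocked: task-7 wants (0, 2, 3), pool (3, 2, 2) — not enough R2
  blocked: task-3 wants (4, 2, 3), pool (3, 2, 2) — not enough R4 and R2
Processes that can never finish: task-7 and task-3.
(3) Exactly 0 of the possible complete orderings are safe sequences.


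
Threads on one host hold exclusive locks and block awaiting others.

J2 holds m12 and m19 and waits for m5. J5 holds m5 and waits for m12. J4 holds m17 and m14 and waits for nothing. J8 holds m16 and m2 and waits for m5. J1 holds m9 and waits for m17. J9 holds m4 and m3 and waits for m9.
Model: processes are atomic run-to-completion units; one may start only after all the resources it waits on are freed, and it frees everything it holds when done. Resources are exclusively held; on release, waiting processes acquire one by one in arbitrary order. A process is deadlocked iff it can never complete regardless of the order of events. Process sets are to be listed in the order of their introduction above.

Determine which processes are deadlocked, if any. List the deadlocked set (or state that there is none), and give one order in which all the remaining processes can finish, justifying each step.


The deadlocked set is J2, J5 and J8.
Key observation: the cycle J2 -> J5 -> J2 can never break — each member waits on the next; J8 waits into the deadlock from upstream.
A valid finishing order for the others: J4, J1, J9.
Verifying each step:
  J4: no waits; runs immediately, freeing m17 and m14
  J1 waits on m17 — all released -> runs and releases m9
  J9 waits on m9 — all released -> runs and releases m4 and m3


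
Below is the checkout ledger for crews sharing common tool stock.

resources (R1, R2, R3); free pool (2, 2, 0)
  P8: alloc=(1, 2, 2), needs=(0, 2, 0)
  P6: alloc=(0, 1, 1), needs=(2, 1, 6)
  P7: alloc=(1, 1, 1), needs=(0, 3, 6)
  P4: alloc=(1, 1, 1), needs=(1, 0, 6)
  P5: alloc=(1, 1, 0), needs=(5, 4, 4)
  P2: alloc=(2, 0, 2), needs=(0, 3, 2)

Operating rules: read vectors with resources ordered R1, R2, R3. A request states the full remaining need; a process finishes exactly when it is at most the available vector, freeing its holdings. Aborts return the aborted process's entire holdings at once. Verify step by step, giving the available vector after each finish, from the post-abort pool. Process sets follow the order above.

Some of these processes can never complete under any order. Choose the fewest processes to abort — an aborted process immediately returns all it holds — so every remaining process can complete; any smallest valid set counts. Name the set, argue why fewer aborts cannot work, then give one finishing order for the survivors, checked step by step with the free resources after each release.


Abort P6 and P7.
Key observation: P4 could never have finished before the abort; with (1, 2, 2) returned by P6 and P7, it fits at step 4.
No one abort is enough; case by case: P8 alone leaves P6 blocked (short on R3); P6 alone leaves P7 blocked (short on R3); P7 alone leaves P6 blocked (short on R3); P4 alone leaves P6 blocked (short on R3); P5 alone leaves P6 blocked (short on R3); P2 alone leaves P6 blocked (short on R3).
Survivors finish in the order: P2, P8, P5, P4. Step-by-step check (pool after the aborts first):
  pool = (3, 4, 2)
  run P2 (needs (0, 3, 2), free (3, 4, 2)); after release of (2, 0, 2) the pool is (5, 4, 4)
  run P8 (needs (0, 2, 0), free (5, 4, 4)); after release of (1, 2, 2) the pool is (6, 6, 6)
  run P5 (needs (5, 4, 4), free (6, 6, 6)); after release of (1, 1, 0) the pool is (7, 7, 6)
  run P4 (needs (1, 0, 6), free (7, 7, 6)); after release of (1, 1, 1) the pool is (8, 8, 7)


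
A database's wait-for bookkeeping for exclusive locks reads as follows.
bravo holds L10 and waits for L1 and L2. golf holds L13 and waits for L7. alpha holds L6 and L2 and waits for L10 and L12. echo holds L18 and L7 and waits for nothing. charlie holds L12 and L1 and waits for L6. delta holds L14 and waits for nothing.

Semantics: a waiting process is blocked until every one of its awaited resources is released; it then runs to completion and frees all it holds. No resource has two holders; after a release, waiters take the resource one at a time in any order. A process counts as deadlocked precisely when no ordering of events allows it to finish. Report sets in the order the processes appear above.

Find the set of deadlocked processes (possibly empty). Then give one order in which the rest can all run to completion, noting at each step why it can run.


The deadlocked set is bravo, alpha and charlie.
Key observation: nobody on the ring bravo -> alpha -> bravo can start until another member finishes, which never happens; charlie is caught in further circular waits.
A valid finishing order for the others: delta, echo, golf.
Walking it through:
  run delta (it waits on nothing); releases L14
  run echo (it waits on nothing); releases L18 and L7
  run golf (all its waits — L7 — are resolved); releases L13


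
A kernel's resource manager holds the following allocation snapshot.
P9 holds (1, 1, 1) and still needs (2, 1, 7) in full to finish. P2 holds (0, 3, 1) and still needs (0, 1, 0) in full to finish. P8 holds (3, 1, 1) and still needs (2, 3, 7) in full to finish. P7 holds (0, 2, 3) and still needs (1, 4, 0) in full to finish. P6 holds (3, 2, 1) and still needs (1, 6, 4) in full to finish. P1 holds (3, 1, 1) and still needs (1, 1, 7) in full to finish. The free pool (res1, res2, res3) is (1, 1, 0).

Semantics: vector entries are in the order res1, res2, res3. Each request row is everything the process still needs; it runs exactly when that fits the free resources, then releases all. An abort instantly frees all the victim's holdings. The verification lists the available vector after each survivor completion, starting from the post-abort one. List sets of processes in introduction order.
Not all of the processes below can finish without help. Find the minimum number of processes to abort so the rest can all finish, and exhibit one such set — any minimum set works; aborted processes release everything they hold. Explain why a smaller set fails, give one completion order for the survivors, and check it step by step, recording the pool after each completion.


The answer: abort P9 and P8.
Key observation: P1 had no path to completion before; after the abort of P9 and P8 ((4, 2, 2) returned), step 4 is where it fits.
Why nothing smaller works — every single abort fails: P9 alone leaves P8 blocked (short on res3); P2 alone leaves P9 blocked (short on res3); P8 alone leaves P9 blocked (short on res3); P7 alone leaves P9 blocked (short on res3); P6 alone leaves P9 blocked (short on res3); P1 alone leaves P9 blocked (short on res3).
The survivors complete as P2, P7, P6, P1. Walking it through (starting from the post-abort pool):
  pool = (5, 3, 2)
  run P2 (needs (0, 1, 0), free (5, 3, 2)); after release of (0, 3, 1) the pool is (5, 6, 3)
  run P7 (needs (1, 4, 0), free (5, 6, 3)); after release of (0, 2, 3) the pool is (5, 8, 6)
  run P6 (needs (1, 6, 4), free (5, 8, 6)); after release of (3, 2, 1) the pool is (8, 10, 7)
  run P1 (needs (1, 1, 7), free (8, 10, 7)); after release of (3, 1, 1) the pool is (11, 11, 8)


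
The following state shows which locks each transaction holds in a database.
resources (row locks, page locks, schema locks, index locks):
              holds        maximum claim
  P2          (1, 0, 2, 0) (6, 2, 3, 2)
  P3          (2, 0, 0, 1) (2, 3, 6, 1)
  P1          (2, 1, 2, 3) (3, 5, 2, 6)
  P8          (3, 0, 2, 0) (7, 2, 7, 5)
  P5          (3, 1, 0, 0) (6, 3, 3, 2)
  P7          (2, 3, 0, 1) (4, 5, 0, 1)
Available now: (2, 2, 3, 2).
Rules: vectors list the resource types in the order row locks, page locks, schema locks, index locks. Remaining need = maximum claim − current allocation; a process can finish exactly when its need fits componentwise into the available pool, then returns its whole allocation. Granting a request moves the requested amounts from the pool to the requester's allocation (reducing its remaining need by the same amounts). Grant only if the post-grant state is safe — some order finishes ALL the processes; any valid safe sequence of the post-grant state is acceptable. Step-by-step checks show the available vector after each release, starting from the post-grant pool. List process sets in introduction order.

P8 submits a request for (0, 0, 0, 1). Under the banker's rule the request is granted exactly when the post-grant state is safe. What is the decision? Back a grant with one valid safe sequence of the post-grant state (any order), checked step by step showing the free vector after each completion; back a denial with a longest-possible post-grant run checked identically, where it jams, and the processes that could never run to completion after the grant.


DENY. Granting would leave the state unsafe.
Key observation: after P7, P5, P2 the pool peaks at (8, 6, 5, 2), and each blocked process is short somewhere: P3 on schema locks; P1 on index locks; P8 on index locks.
On the post-grant state, P7, P5, P2 is a maximal run — nothing extends it. Verifying each step:
  pool = (2, 2, 3, 1)
  P7 needs (2, 2, 0, 0) <= (2, 2, 3, 1) -> finishes; pool += (2, 3, 0, 1) = (4, 5, 3, 2)
  P5 needs (3, 2, 3, 2) <= (4, 5, 3, 2) -> finishes; pool += (3, 1, 0, 0) = (7, 6, 3, 2)
  P2 needs (5, 2, 1, 2) <= (7, 6, 3, 2) -> finishes; pool += (1, 0, 2, 0) = (8, 6, 5, 2)
  blocked: P3 wants (0, 3, 6, 0), pool (8, 6, 5, 2) — not enough schema locks
  blocked: P1 wants (1, 4, 0, 3), pool (8, 6, 5, 2) — not enough index locks
  blocked: P8 wants (4, 2, 5, 4), pool (8, 6, 5, 2) — not enough index locks
Had the request been granted, P3, P1 and P8 could never finish.


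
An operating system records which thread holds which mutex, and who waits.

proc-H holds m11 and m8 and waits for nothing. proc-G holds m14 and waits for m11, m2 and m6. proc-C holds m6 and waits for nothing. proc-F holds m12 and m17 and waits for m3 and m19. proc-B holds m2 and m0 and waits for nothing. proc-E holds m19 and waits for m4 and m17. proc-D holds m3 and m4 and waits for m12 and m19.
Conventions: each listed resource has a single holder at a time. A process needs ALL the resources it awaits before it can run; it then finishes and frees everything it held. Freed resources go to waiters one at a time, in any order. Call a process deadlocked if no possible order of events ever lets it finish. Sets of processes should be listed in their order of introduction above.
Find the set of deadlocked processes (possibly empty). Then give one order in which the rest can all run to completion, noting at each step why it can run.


Deadlocked: proc-F, proc-E and proc-D.
Key observation: the knot is the closed ring of waits proc-F -> proc-E -> proc-F; proc-D is caught in further circular waits.
One completion order for the rest: proc-H, proc-C, proc-B, proc-G.
Walking it through:
  run proc-H (it waits on nothing); releases m11 and m8
  run proc-C (it waits on nothing); releases m6
  run proc-B (it waits on nothing); releases m2 and m0
  proc-G waits on m11, m2 and m6 — all released -> runs and releases m14


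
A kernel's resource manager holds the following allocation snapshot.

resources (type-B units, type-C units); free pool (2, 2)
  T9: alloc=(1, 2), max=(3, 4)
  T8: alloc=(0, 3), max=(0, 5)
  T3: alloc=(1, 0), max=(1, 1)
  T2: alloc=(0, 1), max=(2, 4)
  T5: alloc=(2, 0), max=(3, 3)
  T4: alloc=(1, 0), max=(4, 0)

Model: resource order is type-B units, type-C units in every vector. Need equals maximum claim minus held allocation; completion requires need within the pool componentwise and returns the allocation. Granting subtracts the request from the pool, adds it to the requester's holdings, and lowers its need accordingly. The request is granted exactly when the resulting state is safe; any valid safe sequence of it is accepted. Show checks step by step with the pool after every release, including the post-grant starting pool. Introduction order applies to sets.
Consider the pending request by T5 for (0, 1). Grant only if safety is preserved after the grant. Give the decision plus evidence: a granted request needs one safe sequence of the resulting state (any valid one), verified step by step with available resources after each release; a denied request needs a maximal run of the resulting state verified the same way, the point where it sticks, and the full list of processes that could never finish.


DENY — the pretend-granted state is unsafe.
Key observation: after T3, T4 complete, (4, 1) is the best the pool ever gets, yet each leftover process wants more type-C units.
Pretend the grant happened; the run T3, T4 goes as far as possible. Step-by-step check:
  pool = (2, 1)
  T3 needs (0, 1) <= (2, 1) -> finishes; pool += (1, 0) = (3, 1)
  T4 needs (3, 0) <= (3, 1) -> finishes; pool += (1, 0) = (4, 1)
  T9 still needs (2, 2) but only (4, 1) is free — short on type-C units
  T8 still needs (0, 2) but only (4, 1) is free — short on type-C units
  T2 still needs (2, 3) but only (4, 1) is free — short on type-C units
  T5 still needs (1, 2) but only (4, 1) is free — short on type-C units
Post-grant, the permanently blocked set is T9, T8, T2 and T5.


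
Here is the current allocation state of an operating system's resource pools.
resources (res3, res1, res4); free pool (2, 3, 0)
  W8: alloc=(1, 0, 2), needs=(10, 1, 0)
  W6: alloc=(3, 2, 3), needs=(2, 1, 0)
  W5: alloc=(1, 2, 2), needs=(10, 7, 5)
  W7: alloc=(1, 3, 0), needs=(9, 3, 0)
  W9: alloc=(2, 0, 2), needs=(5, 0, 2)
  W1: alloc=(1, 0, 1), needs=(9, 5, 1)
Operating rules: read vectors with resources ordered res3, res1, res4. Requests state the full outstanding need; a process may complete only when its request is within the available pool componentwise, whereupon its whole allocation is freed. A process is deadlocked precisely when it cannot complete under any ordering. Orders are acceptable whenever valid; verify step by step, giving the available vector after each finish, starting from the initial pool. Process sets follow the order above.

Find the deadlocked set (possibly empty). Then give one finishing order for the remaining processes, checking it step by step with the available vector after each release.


The deadlocked set is W8, W5, W7 and W1.
Key observation: W6, W9 can finish, but then (7, 5, 5) is all there is, and the blocked group's res3 demands exceed it.
One completion order for the rest: W6, W9. Step-by-step check:
  pool = (2, 3, 0)
  run W6 (needs (2, 1, 0), free (2, 3, 0)); after release of (3, 2, 3) the pool is (5, 5, 3)
  run W9 (needs (5, 0, 2), free (5, 5, 3)); after release of (2, 0, 2) the pool is (7, 5, 5)
None of the blocked processes ever fits:
  blocked: W8 wants (10, 1, 0), pool (7, 5, 5) — not enough res3
  blocked: W5 wants (10, 7, 5), pool (7, 5, 5) — not enough res3 and res1
  blocked: W7 wants (9, 3, 0), pool (7, 5, 5) — not enough res3
  blocked: W1 wants (9, 5, 1), pool (7, 5, 5) — not enough res3


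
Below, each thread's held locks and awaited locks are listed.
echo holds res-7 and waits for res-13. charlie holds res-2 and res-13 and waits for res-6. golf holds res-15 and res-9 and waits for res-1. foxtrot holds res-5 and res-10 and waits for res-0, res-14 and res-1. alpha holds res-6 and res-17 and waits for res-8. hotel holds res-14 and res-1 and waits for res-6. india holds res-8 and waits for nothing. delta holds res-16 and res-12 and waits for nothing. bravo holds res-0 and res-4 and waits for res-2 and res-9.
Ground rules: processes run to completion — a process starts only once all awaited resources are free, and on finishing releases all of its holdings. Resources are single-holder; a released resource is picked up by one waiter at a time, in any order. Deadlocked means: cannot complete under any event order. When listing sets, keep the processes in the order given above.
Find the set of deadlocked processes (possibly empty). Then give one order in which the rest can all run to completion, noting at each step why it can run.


The deadlocked set is empty.
Key observation: the waits form no ring: some process can always run, and its releases unblock the others one by one.
One completion order for the rest: india, alpha, charlie, delta, hotel, echo, golf, bravo, foxtrot.
Step-by-step check:
  india: no waits; runs immediately, freeing res-8
  run alpha (all its waits — res-8 — are resolved); releases res-6 and res-17
  run charlie (all its waits — res-6 — are resolved); releases res-2 and res-13
  delta: no waits; runs immediately, freeing res-16 and res-12
  run hotel (all its waits — res-6 — are resolved); releases res-14 and res-1
  run echo (all its waits — res-13 — are resolved); releases res-7
  run golf (all its waits — res-1 — are resolved); releases res-15 and res-9
  run bravo (all its waits — res-2 and res-9 — are resolved); releases res-0 and res-4
  run foxtrot (all its waits — res-0, res-14 and res-1 — are resolved); releases res-5 and res-10


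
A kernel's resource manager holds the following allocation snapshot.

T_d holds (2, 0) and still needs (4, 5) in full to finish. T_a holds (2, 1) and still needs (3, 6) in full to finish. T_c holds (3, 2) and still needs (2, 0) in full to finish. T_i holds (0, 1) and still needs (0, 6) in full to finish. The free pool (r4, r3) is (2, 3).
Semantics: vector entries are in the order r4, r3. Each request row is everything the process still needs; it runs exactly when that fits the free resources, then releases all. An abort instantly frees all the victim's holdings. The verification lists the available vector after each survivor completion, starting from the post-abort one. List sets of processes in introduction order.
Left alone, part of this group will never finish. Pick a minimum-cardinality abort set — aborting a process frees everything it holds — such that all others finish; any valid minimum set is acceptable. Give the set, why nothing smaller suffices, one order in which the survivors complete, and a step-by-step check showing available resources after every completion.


Abort T_a.
Key observation: aborting T_a returns (2, 1), and T_i — hopeless before — runs at step 3 with the returned capacity in the pool.
No smaller set exists: with zero aborts the deadlock remains.
One survivor order: T_c, T_d, T_i. Walking it through (post-abort pool first):
  pool = (4, 4)
  T_c needs (2, 0) <= (4, 4) -> finishes; pool += (3, 2) = (7, 6)
  T_d needs (4, 5) <= (7, 6) -> finishes; pool += (2, 0) = (9, 6)
  T_i needs (0, 6) <= (9, 6) -> finishes; pool += (0, 1) = (9, 7)


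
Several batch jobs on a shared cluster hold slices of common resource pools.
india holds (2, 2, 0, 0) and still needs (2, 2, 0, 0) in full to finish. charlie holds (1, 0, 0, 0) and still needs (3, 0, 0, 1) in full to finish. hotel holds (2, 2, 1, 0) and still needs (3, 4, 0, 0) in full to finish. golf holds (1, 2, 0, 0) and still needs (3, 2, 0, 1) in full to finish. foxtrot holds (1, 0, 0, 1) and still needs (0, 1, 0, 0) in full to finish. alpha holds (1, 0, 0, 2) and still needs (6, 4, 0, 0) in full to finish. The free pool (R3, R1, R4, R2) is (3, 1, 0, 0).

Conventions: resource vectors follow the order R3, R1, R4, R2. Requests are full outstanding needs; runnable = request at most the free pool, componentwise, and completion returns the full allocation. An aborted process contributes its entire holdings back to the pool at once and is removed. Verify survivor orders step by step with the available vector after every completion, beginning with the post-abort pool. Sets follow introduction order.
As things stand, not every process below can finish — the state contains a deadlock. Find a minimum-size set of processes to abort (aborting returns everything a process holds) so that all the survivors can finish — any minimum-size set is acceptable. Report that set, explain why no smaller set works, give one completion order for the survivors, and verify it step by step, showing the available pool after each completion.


The answer: abort golf.
Key observation: no ordering could ever have run india before the abort of golf; with (1, 2, 0, 0) back in the pool it fits at step 1.
Minimality: the empty abort set fails — the state is deadlocked as it stands.
One survivor order: india, alpha, foxtrot, charlie, hotel. Verifying each step (post-abort pool first):
  pool = (4, 3, 0, 0)
  run india (needs (2, 2, 0, 0), free (4, 3, 0, 0)); after release of (2, 2, 0, 0) the pool is (6, 5, 0, 0)
  run alpha (needs (6, 4, 0, 0), free (6, 5, 0, 0)); after release of (1, 0, 0, 2) the pool is (7, 5, 0, 2)
  run foxtrot (needs (0, 1, 0, 0), free (7, 5, 0, 2)); after release of (1, 0, 0, 1) the pool is (8, 5, 0, 3)
  run charlie (needs (3, 0, 0, 1), free (8, 5, 0, 3)); after release of (1, 0, 0, 0) the pool is (9, 5, 0, 3)
  run hotel (needs (3, 4, 0, 0), free (9, 5, 0, 3)); after release of (2, 2, 1, 0) the pool is (11, 7, 1, 3)


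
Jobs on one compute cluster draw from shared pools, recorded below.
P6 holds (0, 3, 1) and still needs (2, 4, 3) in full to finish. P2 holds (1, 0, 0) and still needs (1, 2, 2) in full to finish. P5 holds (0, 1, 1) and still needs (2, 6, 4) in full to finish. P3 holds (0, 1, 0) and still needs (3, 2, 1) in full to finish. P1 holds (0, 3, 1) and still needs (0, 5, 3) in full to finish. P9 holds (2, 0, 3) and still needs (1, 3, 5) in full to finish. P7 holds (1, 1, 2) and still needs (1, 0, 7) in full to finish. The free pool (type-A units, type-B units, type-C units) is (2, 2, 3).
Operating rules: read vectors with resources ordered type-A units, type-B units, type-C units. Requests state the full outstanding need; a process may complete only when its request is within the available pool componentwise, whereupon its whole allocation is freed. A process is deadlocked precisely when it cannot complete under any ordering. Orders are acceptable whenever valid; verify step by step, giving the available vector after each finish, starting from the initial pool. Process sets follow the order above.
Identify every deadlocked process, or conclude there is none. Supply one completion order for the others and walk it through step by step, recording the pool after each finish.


The deadlocked set is P6, P5, P1, P9 and P7.
Key observation: after P2, P3 the pool peaks at (3, 3, 3), and each blocked process is short somewhere: P6 on type-B units; P5 on type-B units, type-C units; P1 on type-B units; P9 on type-C units; P7 on type-C units.
One completion order for the rest: P2, P3. Step-by-step check:
  pool = (2, 2, 3)
  P2 needs (1, 2, 2) <= (2, 2, 3) -> finishes; pool += (1, 0, 0) = (3, 2, 3)
  P3 needs (3, 2, 1) <= (3, 2, 3) -> finishes; pool += (0, 1, 0) = (3, 3, 3)
The stuck group stays short no matter what:
  blocked: P6 wants (2, 4, 3), pool (3, 3, 3) — not enough type-B units
  blocked: P5 wants (2, 6, 4), pool (3, 3, 3) — not enough type-B units and type-C units
  blocked: P1 wants (0, 5, 3), pool (3, 3, 3) — not enough type-B units
  blocked: P9 wants (1, 3, 5), pool (3, 3, 3) — not enough type-C units
  blocked: P7 wants (1, 0, 7), pool (3, 3, 3) — not enough type-C units


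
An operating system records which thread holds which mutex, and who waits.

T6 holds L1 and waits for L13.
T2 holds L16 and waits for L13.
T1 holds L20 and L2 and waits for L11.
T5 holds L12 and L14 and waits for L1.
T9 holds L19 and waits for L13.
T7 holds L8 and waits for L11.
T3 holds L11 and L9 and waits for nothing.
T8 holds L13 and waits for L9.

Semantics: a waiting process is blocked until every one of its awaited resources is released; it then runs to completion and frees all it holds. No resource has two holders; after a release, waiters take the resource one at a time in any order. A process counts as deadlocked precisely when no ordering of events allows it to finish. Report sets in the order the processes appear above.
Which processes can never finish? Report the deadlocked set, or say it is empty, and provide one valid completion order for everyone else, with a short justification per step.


Nothing here is deadlocked.
Key observation: the wait graph is acyclic; completion cascades from the unblocked processes through everyone else.
One completion order for the rest: T3, T8, T9, T2, T6, T7, T1, T5.
Check, step by step:
  T3 waits on nothing -> runs at once and releases L11 and L9
  run T8 (all its waits — L9 — are resolved); releases L13
  run T9 (all its waits — L13 — are resolved); releases L19
  run T2 (all its waits — L13 — are resolved); releases L16
  run T6 (all its waits — L13 — are resolved); releases L1
  run T7 (all its waits — L11 — are resolved); releases L8
  run T1 (all its waits — L11 — are resolved); releases L20 and L2
  run T5 (all its waits — L1 — are resolved); releases L12 and L14


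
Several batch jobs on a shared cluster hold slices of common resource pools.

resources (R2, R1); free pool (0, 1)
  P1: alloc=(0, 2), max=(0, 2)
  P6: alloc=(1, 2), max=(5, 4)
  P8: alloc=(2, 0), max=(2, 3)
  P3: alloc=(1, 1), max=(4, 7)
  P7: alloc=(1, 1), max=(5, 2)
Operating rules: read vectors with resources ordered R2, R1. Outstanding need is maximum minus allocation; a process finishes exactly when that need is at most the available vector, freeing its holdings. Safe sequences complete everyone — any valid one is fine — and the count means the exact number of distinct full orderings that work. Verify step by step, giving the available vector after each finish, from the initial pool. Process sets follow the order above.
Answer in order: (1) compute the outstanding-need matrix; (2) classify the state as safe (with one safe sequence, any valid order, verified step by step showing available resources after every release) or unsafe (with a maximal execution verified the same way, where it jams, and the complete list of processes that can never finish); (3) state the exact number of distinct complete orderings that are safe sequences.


(1) Need matrix, components ordered R2, R1:
  P1: (0, 0)
  P6: (4, 2)
  P8: (0, 3)
  P3: (3, 6)
  P7: (4, 1)
(2) The state is UNSAFE.
Key observation: after P1, P8 complete, (2, 3) is the best the pool ever gets, yet each leftover process wants more R2.
A maximal execution: P1, P8 — then nothing else fits. Verifying each step:
  pool = (0, 1)
  P1 needs (0, 0) <= (0, 1) -> finishes; pool += (0, 2) = (0, 3)
  P8 needs (0, 3) <= (0, 3) -> finishes; pool += (2, 0) = (2, 3)
  blocked: P6 wants (4, 2), pool (2, 3) — not enough R2
  blocked: P3 wants (3, 6), pool (2, 3) — not enough R2 and R1
  blocked: P7 wants (4, 1), pool (2, 3) — not enough R2
Never able to finish: P6, P3 and P7.
(3) The exact count: 0 of the possible complete orderings are safe sequences.


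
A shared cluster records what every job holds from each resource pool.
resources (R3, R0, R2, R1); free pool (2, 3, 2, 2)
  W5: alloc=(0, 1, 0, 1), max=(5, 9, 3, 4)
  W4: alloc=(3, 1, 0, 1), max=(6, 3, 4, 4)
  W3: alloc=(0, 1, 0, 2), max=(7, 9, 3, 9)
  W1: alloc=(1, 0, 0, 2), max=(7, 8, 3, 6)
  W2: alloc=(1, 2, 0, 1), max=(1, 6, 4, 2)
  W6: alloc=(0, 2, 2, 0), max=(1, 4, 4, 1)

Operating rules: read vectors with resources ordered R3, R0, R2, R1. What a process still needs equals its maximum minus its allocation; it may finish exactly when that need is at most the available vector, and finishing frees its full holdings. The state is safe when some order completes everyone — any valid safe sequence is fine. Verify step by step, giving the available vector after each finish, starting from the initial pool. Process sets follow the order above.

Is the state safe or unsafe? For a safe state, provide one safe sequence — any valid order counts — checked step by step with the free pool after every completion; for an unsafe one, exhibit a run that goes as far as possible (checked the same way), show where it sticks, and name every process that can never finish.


SAFE, for example via the order W6, W2, W4, W1, W5, W3.
Key observation: at W6 the run first touches a limit — (1, 2, 2, 1) against (2, 3, 2, 2), exact on a resource it actually requests.
Step-by-step check:
  pool = (2, 3, 2, 2)
  W6: need (1, 2, 2, 1) fits (2, 3, 2, 2); releases (0, 2, 2, 0), pool now (2, 5, 4, 2)
  W2: need (0, 4, 4, 1) fits (2, 5, 4, 2); releases (1, 2, 0, 1), pool now (3, 7, 4, 3)
  W4: need (3, 2, 4, 3) fits (3, 7, 4, 3); releases (3, 1, 0, 1), pool now (6, 8, 4, 4)
  W1: need (6, 8, 3, 4) fits (6, 8, 4, 4); releases (1, 0, 0, 2), pool now (7, 8, 4, 6)
  W5: need (5, 8, 3, 3) fits (7, 8, 4, 6); releases (0, 1, 0, 1), pool now (7, 9, 4, 7)
  W3: need (7, 8, 3, 7) fits (7, 9, 4, 7); releases (0, 1, 0, 2), pool now (7, 10, 4, 9)


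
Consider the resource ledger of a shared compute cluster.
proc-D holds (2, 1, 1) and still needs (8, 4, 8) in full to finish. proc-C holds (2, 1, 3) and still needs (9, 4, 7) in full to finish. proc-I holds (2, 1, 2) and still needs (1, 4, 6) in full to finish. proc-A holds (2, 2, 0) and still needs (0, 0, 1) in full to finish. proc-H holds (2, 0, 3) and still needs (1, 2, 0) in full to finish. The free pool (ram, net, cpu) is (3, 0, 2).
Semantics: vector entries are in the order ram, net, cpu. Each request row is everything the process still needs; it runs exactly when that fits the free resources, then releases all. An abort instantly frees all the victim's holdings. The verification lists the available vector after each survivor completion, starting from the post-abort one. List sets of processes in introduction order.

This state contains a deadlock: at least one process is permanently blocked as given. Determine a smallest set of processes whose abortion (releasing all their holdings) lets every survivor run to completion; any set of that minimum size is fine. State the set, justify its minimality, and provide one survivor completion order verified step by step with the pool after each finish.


Minimum abort set: proc-D and proc-C.
Key observation: the returned (4, 2, 4) from proc-D and proc-C is what brings proc-I — unrunnable before, under any order — into play at step 3.
Why nothing smaller works — every single abort fails: proc-D alone leaves proc-C blocked (short on net and cpu); proc-C alone leaves proc-D blocked (short on net); proc-I alone leaves proc-D blocked (short on net and cpu); proc-A alone leaves proc-D blocked (short on ram, net and cpu); proc-H alone leaves proc-D blocked (short on ram, net and cpu).
The survivors complete as proc-A, proc-H, proc-I. Verifying each step (starting from the post-abort pool):
  pool = (7, 2, 6)
  proc-A: need (0, 0, 1) fits (7, 2, 6); releases (2, 2, 0), pool now (9, 4, 6)
  proc-H: need (1, 2, 0) fits (9, 4, 6); releases (2, 0, 3), pool now (11, 4, 9)
  proc-I: need (1, 4, 6) fits (11, 4, 9); releases (2, 1, 2), pool now (13, 5, 11)
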